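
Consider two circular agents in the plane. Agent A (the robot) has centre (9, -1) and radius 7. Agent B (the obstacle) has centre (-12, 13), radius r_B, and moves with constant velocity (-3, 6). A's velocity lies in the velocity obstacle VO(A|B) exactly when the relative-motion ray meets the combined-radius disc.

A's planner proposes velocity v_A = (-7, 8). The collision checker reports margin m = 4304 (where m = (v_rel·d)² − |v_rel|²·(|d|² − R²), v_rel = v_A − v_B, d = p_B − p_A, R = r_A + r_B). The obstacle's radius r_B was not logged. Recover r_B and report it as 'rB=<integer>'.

m = 4304
d = (-21, 14);  v_rel = (-4, 2),  |v_rel|² = 20
v_rel×d = (-4)·(14) − (2)·(-21) = -14
since m = R²·20 − (-14)²:  R² = (196 + 4304) / 20 = 225
R = √225 = 15  ⇒  r_B = 15 − 7 = 8

rB=8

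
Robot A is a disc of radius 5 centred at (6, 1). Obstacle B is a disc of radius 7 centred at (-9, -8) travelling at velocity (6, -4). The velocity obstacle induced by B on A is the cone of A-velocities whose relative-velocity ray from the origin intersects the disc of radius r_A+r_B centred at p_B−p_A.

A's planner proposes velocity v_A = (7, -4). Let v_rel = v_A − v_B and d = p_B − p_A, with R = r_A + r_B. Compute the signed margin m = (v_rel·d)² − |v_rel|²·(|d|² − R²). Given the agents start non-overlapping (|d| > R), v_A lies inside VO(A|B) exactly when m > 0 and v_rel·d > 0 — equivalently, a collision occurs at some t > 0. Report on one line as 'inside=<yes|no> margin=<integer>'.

d = (-15, -9),  |d|² = 306;  R = 5+7 = 12,  c = 306−12² = 162
v_rel = (1, 0),  |v_rel|² = 1;  v_rel·d = (1)·(-15) + (0)·(-9) = -15
1·t² + 30·t + 162 = 0  ⇒  m = (-15)² − 1·162 = 63
m = 63 > 0,  v_rel·d = -15 < 0  ⇒  outside

inside=no margin=63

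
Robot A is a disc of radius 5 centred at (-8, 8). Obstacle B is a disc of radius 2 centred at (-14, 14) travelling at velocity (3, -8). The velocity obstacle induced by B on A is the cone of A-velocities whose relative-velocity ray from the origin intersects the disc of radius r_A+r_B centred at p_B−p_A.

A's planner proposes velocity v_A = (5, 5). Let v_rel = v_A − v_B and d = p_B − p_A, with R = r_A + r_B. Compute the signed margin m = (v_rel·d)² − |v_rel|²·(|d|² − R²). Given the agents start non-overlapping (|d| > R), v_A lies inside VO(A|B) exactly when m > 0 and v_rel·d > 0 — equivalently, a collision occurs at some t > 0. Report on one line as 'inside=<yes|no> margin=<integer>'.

d = (-6, 6),  |d|² = 72;  R = 5+2 = 7,  c = 72−7² = 23
v_rel = (2, 13),  |v_rel|² = 173;  v_rel·d = (2)·(-6) + (13)·(6) = 66
173·t² − 132·t + 23 = 0  ⇒  m = 66² − 173·23 = 377
m = 377 > 0,  v_rel·d = 66 > 0  ⇒  inside

inside=yes margin=377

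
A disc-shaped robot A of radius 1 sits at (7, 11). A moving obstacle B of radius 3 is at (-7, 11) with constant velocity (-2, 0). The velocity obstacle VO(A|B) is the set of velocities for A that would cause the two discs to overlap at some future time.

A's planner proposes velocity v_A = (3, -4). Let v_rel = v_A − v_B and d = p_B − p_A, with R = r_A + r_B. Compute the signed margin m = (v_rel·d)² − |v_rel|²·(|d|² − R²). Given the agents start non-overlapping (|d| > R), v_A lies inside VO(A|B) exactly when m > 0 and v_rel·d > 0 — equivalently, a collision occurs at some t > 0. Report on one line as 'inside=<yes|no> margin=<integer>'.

d = (-14, 0),  |d|² = 196;  R = 1+3 = 4,  c = 196−4² = 180
v_rel = (5, -4),  |v_rel|² = 41;  v_rel·d = (5)·(-14) + (-4)·(0) = -70
41·t² + 140·t + 180 = 0  ⇒  m = (-70)² − 41·180 = -2480
m = -2480 < 0,  v_rel·d = -70 < 0  ⇒  outside

inside=no margin=-2480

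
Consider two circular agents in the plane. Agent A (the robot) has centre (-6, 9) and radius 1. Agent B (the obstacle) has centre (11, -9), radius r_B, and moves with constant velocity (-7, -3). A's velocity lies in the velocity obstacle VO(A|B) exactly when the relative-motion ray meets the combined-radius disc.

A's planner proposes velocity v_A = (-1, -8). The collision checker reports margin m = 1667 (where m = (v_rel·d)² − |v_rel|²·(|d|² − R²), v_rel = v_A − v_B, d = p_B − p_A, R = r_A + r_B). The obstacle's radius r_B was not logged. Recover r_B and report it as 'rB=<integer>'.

m = 1667
d = (17, -18);  v_rel = (6, -5),  |v_rel|² = 61
v_rel×d = (6)·(-18) − (-5)·(17) = -23
since m = R²·61 − (-23)²:  R² = (529 + 1667) / 61 = 36
R = √36 = 6  ⇒  r_B = 6 − 1 = 5

rB=5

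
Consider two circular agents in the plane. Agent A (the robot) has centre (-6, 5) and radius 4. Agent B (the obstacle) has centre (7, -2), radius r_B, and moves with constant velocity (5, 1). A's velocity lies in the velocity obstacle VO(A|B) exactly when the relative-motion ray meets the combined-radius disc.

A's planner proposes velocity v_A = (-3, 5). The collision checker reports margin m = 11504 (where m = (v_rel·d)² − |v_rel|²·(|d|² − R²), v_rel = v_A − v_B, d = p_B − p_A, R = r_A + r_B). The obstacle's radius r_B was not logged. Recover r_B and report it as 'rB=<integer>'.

m = 11504
d = (13, -7);  v_rel = (-8, 4),  |v_rel|² = 80
v_rel×d = (-8)·(-7) − (4)·(13) = 4
since m = R²·80 − 4²:  R² = (16 + 11504) / 80 = 144
R = √144 = 12  ⇒  r_B = 12 − 4 = 8

rB=8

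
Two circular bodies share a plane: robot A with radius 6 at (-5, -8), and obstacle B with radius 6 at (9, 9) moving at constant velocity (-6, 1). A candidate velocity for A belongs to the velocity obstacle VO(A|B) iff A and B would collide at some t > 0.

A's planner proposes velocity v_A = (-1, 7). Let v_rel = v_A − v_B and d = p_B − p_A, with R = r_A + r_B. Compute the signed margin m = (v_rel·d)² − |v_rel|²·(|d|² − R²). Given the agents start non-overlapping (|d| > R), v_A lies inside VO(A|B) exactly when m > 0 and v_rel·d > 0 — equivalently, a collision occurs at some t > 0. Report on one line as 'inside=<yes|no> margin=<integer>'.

d = (14, 17),  |d|² = 485;  R = 6+6 = 12,  c = 485−12² = 341
v_rel = (5, 6),  |v_rel|² = 61;  v_rel·d = (5)·(14) + (6)·(17) = 172
61·t² − 344·t + 341 = 0  ⇒  m = 172² − 61·341 = 8783
m = 8783 > 0,  v_rel·d = 172 > 0  ⇒  inside

inside=yes margin=8783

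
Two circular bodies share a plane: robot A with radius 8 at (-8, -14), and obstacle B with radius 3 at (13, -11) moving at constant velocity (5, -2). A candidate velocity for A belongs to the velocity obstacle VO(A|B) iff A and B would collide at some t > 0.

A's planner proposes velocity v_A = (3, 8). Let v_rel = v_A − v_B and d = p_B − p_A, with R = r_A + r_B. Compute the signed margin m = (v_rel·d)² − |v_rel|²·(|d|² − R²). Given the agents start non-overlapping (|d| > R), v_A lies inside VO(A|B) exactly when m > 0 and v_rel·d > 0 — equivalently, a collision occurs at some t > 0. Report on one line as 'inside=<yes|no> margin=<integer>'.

d = (21, 3),  |d|² = 450;  R = 8+3 = 11,  c = 450−11² = 329
v_rel = (-2, 10),  |v_rel|² = 104;  v_rel·d = (-2)·(21) + (10)·(3) = -12
104·t² + 24·t + 329 = 0  ⇒  m = (-12)² − 104·329 = -34072
m = -34072 < 0,  v_rel·d = -12 < 0  ⇒  outside

inside=no margin=-34072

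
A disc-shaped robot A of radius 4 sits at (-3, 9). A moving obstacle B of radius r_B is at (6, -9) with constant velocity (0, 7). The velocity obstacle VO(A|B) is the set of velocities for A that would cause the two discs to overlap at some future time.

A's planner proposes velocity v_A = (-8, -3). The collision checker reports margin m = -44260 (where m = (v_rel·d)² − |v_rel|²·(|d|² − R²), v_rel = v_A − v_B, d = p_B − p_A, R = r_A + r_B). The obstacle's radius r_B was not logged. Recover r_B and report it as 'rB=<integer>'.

m = -44260
d = (9, -18);  v_rel = (-8, -10),  |v_rel|² = 164
v_rel×d = (-8)·(-18) − (-10)·(9) = 234
since m = R²·164 − 234²:  R² = (54756 + -44260) / 164 = 64
R = √64 = 8  ⇒  r_B = 8 − 4 = 4

rB=4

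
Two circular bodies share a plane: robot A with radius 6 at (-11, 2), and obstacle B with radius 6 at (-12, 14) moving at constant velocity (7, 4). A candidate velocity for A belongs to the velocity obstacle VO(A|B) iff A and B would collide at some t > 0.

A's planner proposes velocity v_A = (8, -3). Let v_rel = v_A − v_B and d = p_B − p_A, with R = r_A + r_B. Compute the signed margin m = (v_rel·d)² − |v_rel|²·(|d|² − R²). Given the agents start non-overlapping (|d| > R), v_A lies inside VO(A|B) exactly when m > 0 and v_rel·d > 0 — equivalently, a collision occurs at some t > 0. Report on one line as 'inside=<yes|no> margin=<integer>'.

d = (-1, 12),  |d|² = 145;  R = 6+6 = 12,  c = 145−12² = 1
v_rel = (1, -7),  |v_rel|² = 50;  v_rel·d = (1)·(-1) + (-7)·(12) = -85
50·t² + 170·t + 1 = 0  ⇒  m = (-85)² − 50·1 = 7175
m = 7175 > 0,  v_rel·d = -85 < 0  ⇒  outside

inside=no margin=7175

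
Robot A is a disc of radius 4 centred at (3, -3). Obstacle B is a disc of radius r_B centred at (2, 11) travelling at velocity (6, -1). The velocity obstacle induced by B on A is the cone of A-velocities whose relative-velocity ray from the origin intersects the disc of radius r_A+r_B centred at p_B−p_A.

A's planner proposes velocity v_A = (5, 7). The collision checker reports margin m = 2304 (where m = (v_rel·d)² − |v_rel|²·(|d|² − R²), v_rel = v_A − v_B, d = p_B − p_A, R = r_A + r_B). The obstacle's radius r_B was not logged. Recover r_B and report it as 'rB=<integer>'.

m = 2304
d = (-1, 14);  v_rel = (-1, 8),  |v_rel|² = 65
v_rel×d = (-1)·(14) − (8)·(-1) = -6
since m = R²·65 − (-6)²:  R² = (36 + 2304) / 65 = 36
R = √36 = 6  ⇒  r_B = 6 − 4 = 2

rB=2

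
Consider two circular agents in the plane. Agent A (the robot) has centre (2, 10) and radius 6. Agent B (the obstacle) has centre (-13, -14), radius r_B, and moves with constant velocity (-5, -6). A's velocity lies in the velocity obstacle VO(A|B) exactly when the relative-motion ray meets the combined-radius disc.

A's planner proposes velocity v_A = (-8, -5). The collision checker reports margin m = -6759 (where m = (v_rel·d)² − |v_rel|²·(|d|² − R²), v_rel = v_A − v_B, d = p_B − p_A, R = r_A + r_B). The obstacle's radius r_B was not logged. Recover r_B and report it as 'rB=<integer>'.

m = -6759
d = (-15, -24);  v_rel = (-3, 1),  |v_rel|² = 10
v_rel×d = (-3)·(-24) − (1)·(-15) = 87
since m = R²·10 − 87²:  R² = (7569 + -6759) / 10 = 81
R = √81 = 9  ⇒  r_B = 9 − 6 = 3

rB=3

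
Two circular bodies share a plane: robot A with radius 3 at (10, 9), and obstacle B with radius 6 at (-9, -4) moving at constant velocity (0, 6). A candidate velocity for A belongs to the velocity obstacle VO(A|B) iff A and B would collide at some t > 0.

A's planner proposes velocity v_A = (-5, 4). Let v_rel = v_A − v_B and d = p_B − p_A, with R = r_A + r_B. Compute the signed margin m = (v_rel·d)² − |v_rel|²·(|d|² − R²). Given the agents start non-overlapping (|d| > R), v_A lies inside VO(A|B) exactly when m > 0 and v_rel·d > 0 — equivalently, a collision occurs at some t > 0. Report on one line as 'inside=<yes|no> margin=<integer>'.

d = (-19, -13),  |d|² = 530;  R = 3+6 = 9,  c = 530−9² = 449
v_rel = (-5, -2),  |v_rel|² = 29;  v_rel·d = (-5)·(-19) + (-2)·(-13) = 121
29·t² − 242·t + 449 = 0  ⇒  m = 121² − 29·449 = 1620
m = 1620 > 0,  v_rel·d = 121 > 0  ⇒  inside

inside=yes margin=1620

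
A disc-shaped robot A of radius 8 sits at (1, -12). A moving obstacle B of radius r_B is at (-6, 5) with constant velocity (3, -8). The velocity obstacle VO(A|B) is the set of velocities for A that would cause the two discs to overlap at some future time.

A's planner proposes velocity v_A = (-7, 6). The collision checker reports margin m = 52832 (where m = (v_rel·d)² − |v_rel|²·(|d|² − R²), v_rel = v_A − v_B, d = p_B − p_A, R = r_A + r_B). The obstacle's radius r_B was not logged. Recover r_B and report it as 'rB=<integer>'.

m = 52832
d = (-7, 17);  v_rel = (-10, 14),  |v_rel|² = 296
v_rel×d = (-10)·(17) − (14)·(-7) = -72
since m = R²·296 − (-72)²:  R² = (5184 + 52832) / 296 = 196
R = √196 = 14  ⇒  r_B = 14 − 8 = 6

rB=6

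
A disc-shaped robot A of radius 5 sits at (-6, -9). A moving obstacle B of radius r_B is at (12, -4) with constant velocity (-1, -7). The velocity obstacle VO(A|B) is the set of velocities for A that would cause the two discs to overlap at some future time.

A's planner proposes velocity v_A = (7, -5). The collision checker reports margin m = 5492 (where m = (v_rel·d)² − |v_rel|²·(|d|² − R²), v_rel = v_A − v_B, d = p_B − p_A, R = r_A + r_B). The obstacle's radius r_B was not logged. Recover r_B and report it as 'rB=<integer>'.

m = 5492
d = (18, 5);  v_rel = (8, 2),  |v_rel|² = 68
v_rel×d = (8)·(5) − (2)·(18) = 4
since m = R²·68 − 4²:  R² = (16 + 5492) / 68 = 81
R = √81 = 9  ⇒  r_B = 9 − 5 = 4

rB=4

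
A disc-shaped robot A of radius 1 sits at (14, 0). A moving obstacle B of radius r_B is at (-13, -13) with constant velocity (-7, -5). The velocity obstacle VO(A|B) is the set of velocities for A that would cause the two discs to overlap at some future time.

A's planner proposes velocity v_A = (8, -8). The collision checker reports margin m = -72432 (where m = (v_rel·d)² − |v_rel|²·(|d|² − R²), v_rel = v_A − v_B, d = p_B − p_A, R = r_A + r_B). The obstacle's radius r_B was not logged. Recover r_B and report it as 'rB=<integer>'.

m = -72432
d = (-27, -13);  v_rel = (15, -3),  |v_rel|² = 234
v_rel×d = (15)·(-13) − (-3)·(-27) = -276
since m = R²·234 − (-276)²:  R² = (76176 + -72432) / 234 = 16
R = √16 = 4  ⇒  r_B = 4 − 1 = 3

rB=3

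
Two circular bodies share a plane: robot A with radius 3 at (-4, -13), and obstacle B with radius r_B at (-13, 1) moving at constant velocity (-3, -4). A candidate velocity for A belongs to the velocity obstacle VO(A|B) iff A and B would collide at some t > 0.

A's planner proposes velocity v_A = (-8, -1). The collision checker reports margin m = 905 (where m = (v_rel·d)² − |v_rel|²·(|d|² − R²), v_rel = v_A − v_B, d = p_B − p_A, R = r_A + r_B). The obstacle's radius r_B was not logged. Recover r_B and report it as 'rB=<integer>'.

m = 905
d = (-9, 14);  v_rel = (-5, 3),  |v_rel|² = 34
v_rel×d = (-5)·(14) − (3)·(-9) = -43
since m = R²·34 − (-43)²:  R² = (1849 + 905) / 34 = 81
R = √81 = 9  ⇒  r_B = 9 − 3 = 6

rB=6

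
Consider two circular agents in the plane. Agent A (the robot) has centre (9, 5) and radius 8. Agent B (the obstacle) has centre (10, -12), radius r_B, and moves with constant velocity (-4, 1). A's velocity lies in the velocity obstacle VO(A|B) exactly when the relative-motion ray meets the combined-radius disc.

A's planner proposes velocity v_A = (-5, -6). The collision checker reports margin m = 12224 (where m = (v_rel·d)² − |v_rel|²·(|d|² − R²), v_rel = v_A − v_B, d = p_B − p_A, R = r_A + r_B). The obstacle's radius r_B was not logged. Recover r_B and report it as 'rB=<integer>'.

m = 12224
d = (1, -17);  v_rel = (-1, -7),  |v_rel|² = 50
v_rel×d = (-1)·(-17) − (-7)·(1) = 24
since m = R²·50 − 24²:  R² = (576 + 12224) / 50 = 256
R = √256 = 16  ⇒  r_B = 16 − 8 = 8

rB=8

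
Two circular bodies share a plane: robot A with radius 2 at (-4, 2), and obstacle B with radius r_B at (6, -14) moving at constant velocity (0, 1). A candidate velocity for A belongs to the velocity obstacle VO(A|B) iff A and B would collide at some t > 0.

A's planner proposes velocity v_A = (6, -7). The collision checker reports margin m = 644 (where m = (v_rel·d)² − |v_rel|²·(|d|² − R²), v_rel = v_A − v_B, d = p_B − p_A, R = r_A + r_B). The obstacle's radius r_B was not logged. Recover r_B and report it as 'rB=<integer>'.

m = 644
d = (10, -16);  v_rel = (6, -8),  |v_rel|² = 100
v_rel×d = (6)·(-16) − (-8)·(10) = -16
since m = R²·100 − (-16)²:  R² = (256 + 644) / 100 = 9
R = √9 = 3  ⇒  r_B = 3 − 2 = 1

rB=1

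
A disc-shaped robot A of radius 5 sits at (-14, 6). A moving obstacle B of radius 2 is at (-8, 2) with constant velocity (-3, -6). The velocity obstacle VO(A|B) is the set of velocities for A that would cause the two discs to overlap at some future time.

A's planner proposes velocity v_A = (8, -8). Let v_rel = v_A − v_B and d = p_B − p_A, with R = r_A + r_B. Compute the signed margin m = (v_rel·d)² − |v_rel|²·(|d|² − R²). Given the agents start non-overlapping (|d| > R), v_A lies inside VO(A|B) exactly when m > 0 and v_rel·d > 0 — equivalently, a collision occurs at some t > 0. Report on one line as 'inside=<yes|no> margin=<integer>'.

d = (6, -4),  |d|² = 52;  R = 5+2 = 7,  c = 52−7² = 3
v_rel = (11, -2),  |v_rel|² = 125;  v_rel·d = (11)·(6) + (-2)·(-4) = 74
125·t² − 148·t + 3 = 0  ⇒  m = 74² − 125·3 = 5101
m = 5101 > 0,  v_rel·d = 74 > 0  ⇒  inside

inside=yes margin=5101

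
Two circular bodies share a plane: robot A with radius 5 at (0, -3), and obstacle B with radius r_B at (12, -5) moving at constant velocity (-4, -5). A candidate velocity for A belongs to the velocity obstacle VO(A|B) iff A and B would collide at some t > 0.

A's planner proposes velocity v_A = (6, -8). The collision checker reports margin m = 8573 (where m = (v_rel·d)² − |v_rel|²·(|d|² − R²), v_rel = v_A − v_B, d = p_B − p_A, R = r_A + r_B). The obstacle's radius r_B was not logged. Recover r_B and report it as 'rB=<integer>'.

m = 8573
d = (12, -2);  v_rel = (10, -3),  |v_rel|² = 109
v_rel×d = (10)·(-2) − (-3)·(12) = 16
since m = R²·109 − 16²:  R² = (256 + 8573) / 109 = 81
R = √81 = 9  ⇒  r_B = 9 − 5 = 4

rB=4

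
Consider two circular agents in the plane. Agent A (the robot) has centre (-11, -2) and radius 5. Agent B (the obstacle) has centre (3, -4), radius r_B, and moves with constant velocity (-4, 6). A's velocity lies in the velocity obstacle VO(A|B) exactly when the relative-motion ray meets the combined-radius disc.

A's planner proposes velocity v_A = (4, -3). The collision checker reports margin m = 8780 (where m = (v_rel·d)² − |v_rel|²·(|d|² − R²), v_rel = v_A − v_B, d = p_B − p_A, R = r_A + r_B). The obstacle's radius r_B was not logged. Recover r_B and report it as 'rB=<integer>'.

m = 8780
d = (14, -2);  v_rel = (8, -9),  |v_rel|² = 145
v_rel×d = (8)·(-2) − (-9)·(14) = 110
since m = R²·145 − 110²:  R² = (12100 + 8780) / 145 = 144
R = √144 = 12  ⇒  r_B = 12 − 5 = 7

rB=7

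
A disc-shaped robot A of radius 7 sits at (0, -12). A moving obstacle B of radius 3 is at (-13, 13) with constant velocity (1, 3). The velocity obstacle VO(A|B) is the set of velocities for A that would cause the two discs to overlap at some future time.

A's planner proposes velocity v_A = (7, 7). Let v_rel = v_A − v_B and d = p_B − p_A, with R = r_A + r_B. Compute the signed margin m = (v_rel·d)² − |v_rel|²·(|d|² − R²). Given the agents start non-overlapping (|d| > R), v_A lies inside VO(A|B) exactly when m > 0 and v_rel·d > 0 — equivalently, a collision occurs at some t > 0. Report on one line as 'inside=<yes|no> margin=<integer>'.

d = (-13, 25),  |d|² = 794;  R = 7+3 = 10,  c = 794−10² = 694
v_rel = (6, 4),  |v_rel|² = 52;  v_rel·d = (6)·(-13) + (4)·(25) = 22
52·t² − 44·t + 694 = 0  ⇒  m = 22² − 52·694 = -35604
m = -35604 < 0,  v_rel·d = 22 > 0  ⇒  outside

inside=no margin=-35604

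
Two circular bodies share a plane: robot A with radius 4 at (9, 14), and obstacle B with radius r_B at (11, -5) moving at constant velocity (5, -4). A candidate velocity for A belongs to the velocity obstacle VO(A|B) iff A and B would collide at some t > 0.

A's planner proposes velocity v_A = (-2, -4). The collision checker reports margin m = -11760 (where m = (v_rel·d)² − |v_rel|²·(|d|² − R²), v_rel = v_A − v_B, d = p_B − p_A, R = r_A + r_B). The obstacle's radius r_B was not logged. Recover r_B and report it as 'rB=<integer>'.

m = -11760
d = (2, -19);  v_rel = (-7, 0),  |v_rel|² = 49
v_rel×d = (-7)·(-19) − (0)·(2) = 133
since m = R²·49 − 133²:  R² = (17689 + -11760) / 49 = 121
R = √121 = 11  ⇒  r_B = 11 − 4 = 7

rB=7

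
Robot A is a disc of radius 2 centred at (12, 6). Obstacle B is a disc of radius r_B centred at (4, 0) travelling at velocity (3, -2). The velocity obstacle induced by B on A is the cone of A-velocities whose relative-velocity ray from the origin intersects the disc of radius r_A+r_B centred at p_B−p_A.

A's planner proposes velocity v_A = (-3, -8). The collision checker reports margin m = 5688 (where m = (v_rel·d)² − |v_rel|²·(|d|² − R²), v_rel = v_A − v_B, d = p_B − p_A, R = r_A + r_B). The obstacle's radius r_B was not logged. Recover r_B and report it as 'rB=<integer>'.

m = 5688
d = (-8, -6);  v_rel = (-6, -6),  |v_rel|² = 72
v_rel×d = (-6)·(-6) − (-6)·(-8) = -12
since m = R²·72 − (-12)²:  R² = (144 + 5688) / 72 = 81
R = √81 = 9  ⇒  r_B = 9 − 2 = 7

rB=7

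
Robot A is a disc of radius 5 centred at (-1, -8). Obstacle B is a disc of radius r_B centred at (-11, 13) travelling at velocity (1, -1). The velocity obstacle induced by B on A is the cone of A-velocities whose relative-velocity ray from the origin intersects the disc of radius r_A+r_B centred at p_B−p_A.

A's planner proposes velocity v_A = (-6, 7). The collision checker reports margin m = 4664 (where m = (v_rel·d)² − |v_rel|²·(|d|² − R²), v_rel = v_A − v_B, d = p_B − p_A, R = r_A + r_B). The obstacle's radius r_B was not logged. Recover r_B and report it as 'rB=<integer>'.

m = 4664
d = (-10, 21);  v_rel = (-7, 8),  |v_rel|² = 113
v_rel×d = (-7)·(21) − (8)·(-10) = -67
since m = R²·113 − (-67)²:  R² = (4489 + 4664) / 113 = 81
R = √81 = 9  ⇒  r_B = 9 − 5 = 4

rB=4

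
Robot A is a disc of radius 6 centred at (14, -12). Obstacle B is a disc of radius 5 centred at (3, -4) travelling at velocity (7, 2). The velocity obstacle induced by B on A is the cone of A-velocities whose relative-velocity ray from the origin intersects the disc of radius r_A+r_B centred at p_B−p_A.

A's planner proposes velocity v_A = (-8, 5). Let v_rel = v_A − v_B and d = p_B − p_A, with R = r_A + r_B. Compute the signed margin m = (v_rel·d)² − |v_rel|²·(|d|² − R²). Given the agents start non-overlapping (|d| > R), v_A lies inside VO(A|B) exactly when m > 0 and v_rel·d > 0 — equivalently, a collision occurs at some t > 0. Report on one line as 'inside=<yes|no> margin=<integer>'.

d = (-11, 8),  |d|² = 185;  R = 6+5 = 11,  c = 185−11² = 64
v_rel = (-15, 3),  |v_rel|² = 234;  v_rel·d = (-15)·(-11) + (3)·(8) = 189
234·t² − 378·t + 64 = 0  ⇒  m = 189² − 234·64 = 20745
m = 20745 > 0,  v_rel·d = 189 > 0  ⇒  inside

inside=yes margin=20745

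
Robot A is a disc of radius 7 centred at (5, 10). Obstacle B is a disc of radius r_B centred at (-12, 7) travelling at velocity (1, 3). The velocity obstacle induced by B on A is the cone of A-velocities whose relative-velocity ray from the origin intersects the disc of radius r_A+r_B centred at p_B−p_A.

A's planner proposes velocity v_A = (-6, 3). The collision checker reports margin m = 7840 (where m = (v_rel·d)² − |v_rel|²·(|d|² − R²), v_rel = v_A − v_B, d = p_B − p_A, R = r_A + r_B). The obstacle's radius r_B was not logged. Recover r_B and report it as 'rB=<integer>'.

m = 7840
d = (-17, -3);  v_rel = (-7, 0),  |v_rel|² = 49
v_rel×d = (-7)·(-3) − (0)·(-17) = 21
since m = R²·49 − 21²:  R² = (441 + 7840) / 49 = 169
R = √169 = 13  ⇒  r_B = 13 − 7 = 6

rB=6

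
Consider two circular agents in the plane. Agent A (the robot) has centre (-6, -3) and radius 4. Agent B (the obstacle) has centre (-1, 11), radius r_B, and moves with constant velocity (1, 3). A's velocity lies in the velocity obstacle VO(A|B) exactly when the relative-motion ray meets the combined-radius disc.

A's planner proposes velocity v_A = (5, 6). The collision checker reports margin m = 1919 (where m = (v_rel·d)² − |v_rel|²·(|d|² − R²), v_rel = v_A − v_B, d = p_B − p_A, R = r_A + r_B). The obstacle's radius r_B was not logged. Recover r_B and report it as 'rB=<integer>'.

m = 1919
d = (5, 14);  v_rel = (4, 3),  |v_rel|² = 25
v_rel×d = (4)·(14) − (3)·(5) = 41
since m = R²·25 − 41²:  R² = (1681 + 1919) / 25 = 144
R = √144 = 12  ⇒  r_B = 12 − 4 = 8

rB=8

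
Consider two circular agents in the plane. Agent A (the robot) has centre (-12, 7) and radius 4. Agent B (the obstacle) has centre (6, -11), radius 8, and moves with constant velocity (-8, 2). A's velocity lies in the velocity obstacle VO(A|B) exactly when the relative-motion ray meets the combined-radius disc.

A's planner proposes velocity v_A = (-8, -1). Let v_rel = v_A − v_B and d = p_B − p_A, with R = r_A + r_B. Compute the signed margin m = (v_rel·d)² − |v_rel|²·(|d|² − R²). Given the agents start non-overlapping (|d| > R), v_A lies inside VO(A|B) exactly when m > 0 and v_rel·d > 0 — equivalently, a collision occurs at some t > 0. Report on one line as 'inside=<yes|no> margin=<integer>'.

d = (18, -18),  |d|² = 648;  R = 4+8 = 12,  c = 648−12² = 504
v_rel = (0, -3),  |v_rel|² = 9;  v_rel·d = (0)·(18) + (-3)·(-18) = 54
9·t² − 108·t + 504 = 0  ⇒  m = 54² − 9·504 = -1620
m = -1620 < 0,  v_rel·d = 54 > 0  ⇒  outside

inside=no margin=-1620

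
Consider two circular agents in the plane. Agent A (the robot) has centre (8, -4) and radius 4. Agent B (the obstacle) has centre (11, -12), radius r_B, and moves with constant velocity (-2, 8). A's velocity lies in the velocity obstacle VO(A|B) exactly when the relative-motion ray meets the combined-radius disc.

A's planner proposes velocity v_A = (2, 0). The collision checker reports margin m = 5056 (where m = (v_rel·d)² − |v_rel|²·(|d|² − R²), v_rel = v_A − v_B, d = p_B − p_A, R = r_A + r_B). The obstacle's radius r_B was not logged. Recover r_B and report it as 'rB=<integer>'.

m = 5056
d = (3, -8);  v_rel = (4, -8),  |v_rel|² = 80
v_rel×d = (4)·(-8) − (-8)·(3) = -8
since m = R²·80 − (-8)²:  R² = (64 + 5056) / 80 = 64
R = √64 = 8  ⇒  r_B = 8 − 4 = 4

rB=4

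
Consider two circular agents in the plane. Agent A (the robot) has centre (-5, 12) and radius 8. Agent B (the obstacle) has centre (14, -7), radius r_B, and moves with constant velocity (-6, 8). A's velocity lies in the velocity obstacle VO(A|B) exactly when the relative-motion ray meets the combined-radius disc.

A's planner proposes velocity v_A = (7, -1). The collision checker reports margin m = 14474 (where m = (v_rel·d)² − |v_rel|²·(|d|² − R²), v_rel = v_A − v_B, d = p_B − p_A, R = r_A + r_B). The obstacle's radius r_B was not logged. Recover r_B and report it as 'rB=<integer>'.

m = 14474
d = (19, -19);  v_rel = (13, -9),  |v_rel|² = 250
v_rel×d = (13)·(-19) − (-9)·(19) = -76
since m = R²·250 − (-76)²:  R² = (5776 + 14474) / 250 = 81
R = √81 = 9  ⇒  r_B = 9 − 8 = 1

rB=1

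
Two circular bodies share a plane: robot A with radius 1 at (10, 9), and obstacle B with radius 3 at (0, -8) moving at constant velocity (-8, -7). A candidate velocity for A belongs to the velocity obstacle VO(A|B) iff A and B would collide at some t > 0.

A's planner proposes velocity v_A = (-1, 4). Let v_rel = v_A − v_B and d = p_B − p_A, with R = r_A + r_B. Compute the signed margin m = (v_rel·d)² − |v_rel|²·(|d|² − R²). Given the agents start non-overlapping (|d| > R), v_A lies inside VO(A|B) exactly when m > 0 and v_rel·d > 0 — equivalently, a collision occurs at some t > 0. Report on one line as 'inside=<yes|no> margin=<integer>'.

d = (-10, -17),  |d|² = 389;  R = 1+3 = 4,  c = 389−4² = 373
v_rel = (7, 11),  |v_rel|² = 170;  v_rel·d = (7)·(-10) + (11)·(-17) = -257
170·t² + 514·t + 373 = 0  ⇒  m = (-257)² − 170·373 = 2639
m = 2639 > 0,  v_rel·d = -257 < 0  ⇒  outside

inside=no margin=2639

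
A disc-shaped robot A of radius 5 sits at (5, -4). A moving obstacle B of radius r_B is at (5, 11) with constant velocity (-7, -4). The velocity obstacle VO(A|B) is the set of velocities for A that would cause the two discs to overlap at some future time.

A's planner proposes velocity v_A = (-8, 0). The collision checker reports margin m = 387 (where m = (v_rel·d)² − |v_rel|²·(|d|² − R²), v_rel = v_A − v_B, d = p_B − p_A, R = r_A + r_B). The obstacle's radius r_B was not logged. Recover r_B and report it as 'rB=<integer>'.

m = 387
d = (0, 15);  v_rel = (-1, 4),  |v_rel|² = 17
v_rel×d = (-1)·(15) − (4)·(0) = -15
since m = R²·17 − (-15)²:  R² = (225 + 387) / 17 = 36
R = √36 = 6  ⇒  r_B = 6 − 5 = 1

rB=1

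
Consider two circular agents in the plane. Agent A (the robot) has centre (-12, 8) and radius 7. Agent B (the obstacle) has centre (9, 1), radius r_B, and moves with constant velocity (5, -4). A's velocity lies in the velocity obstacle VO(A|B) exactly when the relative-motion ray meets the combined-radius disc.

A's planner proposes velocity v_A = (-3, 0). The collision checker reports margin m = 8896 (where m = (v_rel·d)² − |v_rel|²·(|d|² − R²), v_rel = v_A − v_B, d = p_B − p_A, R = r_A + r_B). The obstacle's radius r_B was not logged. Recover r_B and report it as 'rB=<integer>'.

m = 8896
d = (21, -7);  v_rel = (-8, 4),  |v_rel|² = 80
v_rel×d = (-8)·(-7) − (4)·(21) = -28
since m = R²·80 − (-28)²:  R² = (784 + 8896) / 80 = 121
R = √121 = 11  ⇒  r_B = 11 − 7 = 4

rB=4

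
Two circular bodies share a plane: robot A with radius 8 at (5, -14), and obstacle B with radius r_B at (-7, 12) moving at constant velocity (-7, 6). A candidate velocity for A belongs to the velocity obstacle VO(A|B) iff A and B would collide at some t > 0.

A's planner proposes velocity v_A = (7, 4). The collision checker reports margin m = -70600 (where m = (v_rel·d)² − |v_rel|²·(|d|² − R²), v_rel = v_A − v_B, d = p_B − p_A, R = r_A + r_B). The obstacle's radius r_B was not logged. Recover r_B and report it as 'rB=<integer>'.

m = -70600
d = (-12, 26);  v_rel = (14, -2),  |v_rel|² = 200
v_rel×d = (14)·(26) − (-2)·(-12) = 340
since m = R²·200 − 340²:  R² = (115600 + -70600) / 200 = 225
R = √225 = 15  ⇒  r_B = 15 − 8 = 7

rB=7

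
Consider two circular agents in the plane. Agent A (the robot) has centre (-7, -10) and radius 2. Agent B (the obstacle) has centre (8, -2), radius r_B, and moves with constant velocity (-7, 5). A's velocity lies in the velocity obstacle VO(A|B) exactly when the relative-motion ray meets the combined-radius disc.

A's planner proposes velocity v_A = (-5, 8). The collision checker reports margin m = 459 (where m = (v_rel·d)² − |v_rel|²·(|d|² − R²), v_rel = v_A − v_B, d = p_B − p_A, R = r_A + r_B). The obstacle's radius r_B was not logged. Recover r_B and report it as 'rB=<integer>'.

m = 459
d = (15, 8);  v_rel = (2, 3),  |v_rel|² = 13
v_rel×d = (2)·(8) − (3)·(15) = -29
since m = R²·13 − (-29)²:  R² = (841 + 459) / 13 = 100
R = √100 = 10  ⇒  r_B = 10 − 2 = 8

rB=8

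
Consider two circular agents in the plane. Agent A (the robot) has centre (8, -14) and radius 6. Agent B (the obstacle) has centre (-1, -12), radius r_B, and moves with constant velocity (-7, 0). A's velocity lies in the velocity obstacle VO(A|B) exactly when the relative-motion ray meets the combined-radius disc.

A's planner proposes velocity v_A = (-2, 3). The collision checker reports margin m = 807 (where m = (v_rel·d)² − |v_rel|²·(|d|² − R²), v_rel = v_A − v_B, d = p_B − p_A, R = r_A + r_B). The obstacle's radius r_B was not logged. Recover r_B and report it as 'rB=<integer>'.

m = 807
d = (-9, 2);  v_rel = (5, 3),  |v_rel|² = 34
v_rel×d = (5)·(2) − (3)·(-9) = 37
since m = R²·34 − 37²:  R² = (1369 + 807) / 34 = 64
R = √64 = 8  ⇒  r_B = 8 − 6 = 2

rB=2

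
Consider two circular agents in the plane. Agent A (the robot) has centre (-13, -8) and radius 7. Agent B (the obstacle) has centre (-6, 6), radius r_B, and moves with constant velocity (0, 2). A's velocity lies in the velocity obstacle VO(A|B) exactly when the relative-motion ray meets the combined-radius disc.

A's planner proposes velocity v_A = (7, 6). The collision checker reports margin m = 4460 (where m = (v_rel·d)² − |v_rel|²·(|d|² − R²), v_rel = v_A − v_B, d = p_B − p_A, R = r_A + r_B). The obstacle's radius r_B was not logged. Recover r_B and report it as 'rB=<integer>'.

m = 4460
d = (7, 14);  v_rel = (7, 4),  |v_rel|² = 65
v_rel×d = (7)·(14) − (4)·(7) = 70
since m = R²·65 − 70²:  R² = (4900 + 4460) / 65 = 144
R = √144 = 12  ⇒  r_B = 12 − 7 = 5

rB=5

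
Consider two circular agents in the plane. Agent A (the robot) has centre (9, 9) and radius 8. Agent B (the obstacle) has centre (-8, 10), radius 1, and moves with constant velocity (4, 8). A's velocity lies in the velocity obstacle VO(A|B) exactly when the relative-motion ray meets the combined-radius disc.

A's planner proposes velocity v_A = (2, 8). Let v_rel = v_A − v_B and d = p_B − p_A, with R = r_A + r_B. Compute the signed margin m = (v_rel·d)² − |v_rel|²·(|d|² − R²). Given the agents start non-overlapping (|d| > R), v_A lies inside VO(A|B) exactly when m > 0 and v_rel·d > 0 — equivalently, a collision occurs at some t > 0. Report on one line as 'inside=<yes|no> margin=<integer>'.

d = (-17, 1),  |d|² = 290;  R = 8+1 = 9,  c = 290−9² = 209
v_rel = (-2, 0),  |v_rel|² = 4;  v_rel·d = (-2)·(-17) + (0)·(1) = 34
4·t² − 68·t + 209 = 0  ⇒  m = 34² − 4·209 = 320
m = 320 > 0,  v_rel·d = 34 > 0  ⇒  inside

inside=yes margin=320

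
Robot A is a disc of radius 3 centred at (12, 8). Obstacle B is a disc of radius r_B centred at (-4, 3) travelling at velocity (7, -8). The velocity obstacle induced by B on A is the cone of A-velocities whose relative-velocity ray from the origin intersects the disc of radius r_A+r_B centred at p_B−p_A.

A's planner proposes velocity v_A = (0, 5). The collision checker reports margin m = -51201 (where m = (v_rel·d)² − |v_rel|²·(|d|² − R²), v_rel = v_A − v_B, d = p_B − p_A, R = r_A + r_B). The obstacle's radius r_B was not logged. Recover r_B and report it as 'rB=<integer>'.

m = -51201
d = (-16, -5);  v_rel = (-7, 13),  |v_rel|² = 218
v_rel×d = (-7)·(-5) − (13)·(-16) = 243
since m = R²·218 − 243²:  R² = (59049 + -51201) / 218 = 36
R = √36 = 6  ⇒  r_B = 6 − 3 = 3

rB=3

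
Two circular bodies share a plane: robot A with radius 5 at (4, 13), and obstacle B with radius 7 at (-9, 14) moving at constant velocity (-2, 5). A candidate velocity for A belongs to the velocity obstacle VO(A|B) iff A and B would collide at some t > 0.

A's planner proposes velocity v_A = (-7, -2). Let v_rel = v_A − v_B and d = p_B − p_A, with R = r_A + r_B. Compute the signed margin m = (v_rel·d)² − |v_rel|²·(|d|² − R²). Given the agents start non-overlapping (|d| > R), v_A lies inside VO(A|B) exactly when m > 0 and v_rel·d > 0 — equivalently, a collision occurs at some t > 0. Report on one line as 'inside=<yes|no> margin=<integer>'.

d = (-13, 1),  |d|² = 170;  R = 5+7 = 12,  c = 170−12² = 26
v_rel = (-5, -7),  |v_rel|² = 74;  v_rel·d = (-5)·(-13) + (-7)·(1) = 58
74·t² − 116·t + 26 = 0  ⇒  m = 58² − 74·26 = 1440
m = 1440 > 0,  v_rel·d = 58 > 0  ⇒  inside

inside=yes margin=1440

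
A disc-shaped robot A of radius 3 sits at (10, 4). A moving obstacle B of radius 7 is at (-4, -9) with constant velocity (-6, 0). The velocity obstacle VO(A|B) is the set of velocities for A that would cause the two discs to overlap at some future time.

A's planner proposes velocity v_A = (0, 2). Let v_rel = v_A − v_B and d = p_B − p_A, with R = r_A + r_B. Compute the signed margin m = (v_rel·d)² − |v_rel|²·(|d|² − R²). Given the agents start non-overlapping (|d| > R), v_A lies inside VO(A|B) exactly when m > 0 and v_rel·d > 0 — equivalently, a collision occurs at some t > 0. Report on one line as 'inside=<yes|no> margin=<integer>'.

d = (-14, -13),  |d|² = 365;  R = 3+7 = 10,  c = 365−10² = 265
v_rel = (6, 2),  |v_rel|² = 40;  v_rel·d = (6)·(-14) + (2)·(-13) = -110
40·t² + 220·t + 265 = 0  ⇒  m = (-110)² − 40·265 = 1500
m = 1500 > 0,  v_rel·d = -110 < 0  ⇒  outside

inside=no margin=1500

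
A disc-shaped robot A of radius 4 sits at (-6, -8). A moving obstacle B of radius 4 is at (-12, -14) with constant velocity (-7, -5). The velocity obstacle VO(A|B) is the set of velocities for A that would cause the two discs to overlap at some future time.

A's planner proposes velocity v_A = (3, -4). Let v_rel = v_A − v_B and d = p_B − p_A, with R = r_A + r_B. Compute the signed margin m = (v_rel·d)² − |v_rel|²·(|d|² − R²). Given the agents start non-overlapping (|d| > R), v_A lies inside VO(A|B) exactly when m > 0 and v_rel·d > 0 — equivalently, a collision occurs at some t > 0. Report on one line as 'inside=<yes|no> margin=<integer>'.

d = (-6, -6),  |d|² = 72;  R = 4+4 = 8,  c = 72−8² = 8
v_rel = (10, 1),  |v_rel|² = 101;  v_rel·d = (10)·(-6) + (1)·(-6) = -66
101·t² + 132·t + 8 = 0  ⇒  m = (-66)² − 101·8 = 3548
m = 3548 > 0,  v_rel·d = -66 < 0  ⇒  outside

inside=no margin=3548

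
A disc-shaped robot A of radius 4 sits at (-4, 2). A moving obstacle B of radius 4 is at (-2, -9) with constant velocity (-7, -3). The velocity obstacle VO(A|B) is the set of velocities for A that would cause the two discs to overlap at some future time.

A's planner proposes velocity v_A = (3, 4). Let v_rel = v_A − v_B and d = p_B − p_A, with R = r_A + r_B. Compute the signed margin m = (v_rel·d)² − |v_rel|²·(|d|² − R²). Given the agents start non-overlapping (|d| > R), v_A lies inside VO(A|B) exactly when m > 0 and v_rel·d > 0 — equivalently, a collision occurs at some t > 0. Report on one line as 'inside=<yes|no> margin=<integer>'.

d = (2, -11),  |d|² = 125;  R = 4+4 = 8,  c = 125−8² = 61
v_rel = (10, 7),  |v_rel|² = 149;  v_rel·d = (10)·(2) + (7)·(-11) = -57
149·t² + 114·t + 61 = 0  ⇒  m = (-57)² − 149·61 = -5840
m = -5840 < 0,  v_rel·d = -57 < 0  ⇒  outside

inside=no margin=-5840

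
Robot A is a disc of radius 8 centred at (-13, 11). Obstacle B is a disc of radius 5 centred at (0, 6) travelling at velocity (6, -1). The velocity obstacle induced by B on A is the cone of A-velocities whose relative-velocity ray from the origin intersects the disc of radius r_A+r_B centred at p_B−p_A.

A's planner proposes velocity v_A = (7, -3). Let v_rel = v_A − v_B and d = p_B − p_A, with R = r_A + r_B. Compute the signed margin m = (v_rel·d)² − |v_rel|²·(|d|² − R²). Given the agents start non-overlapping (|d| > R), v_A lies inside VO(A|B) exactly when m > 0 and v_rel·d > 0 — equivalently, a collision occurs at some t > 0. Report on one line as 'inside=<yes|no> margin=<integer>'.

d = (13, -5),  |d|² = 194;  R = 8+5 = 13,  c = 194−13² = 25
v_rel = (1, -2),  |v_rel|² = 5;  v_rel·d = (1)·(13) + (-2)·(-5) = 23
5·t² − 46·t + 25 = 0  ⇒  m = 23² − 5·25 = 404
m = 404 > 0,  v_rel·d = 23 > 0  ⇒  inside

inside=yes margin=404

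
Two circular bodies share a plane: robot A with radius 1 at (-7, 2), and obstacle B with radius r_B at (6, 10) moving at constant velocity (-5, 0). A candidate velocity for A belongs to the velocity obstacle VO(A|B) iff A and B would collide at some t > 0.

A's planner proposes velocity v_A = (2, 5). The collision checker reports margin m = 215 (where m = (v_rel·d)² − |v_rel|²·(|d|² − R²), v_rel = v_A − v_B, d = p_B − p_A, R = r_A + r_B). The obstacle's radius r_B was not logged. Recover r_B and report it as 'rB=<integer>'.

m = 215
d = (13, 8);  v_rel = (7, 5),  |v_rel|² = 74
v_rel×d = (7)·(8) − (5)·(13) = -9
since m = R²·74 − (-9)²:  R² = (81 + 215) / 74 = 4
R = √4 = 2  ⇒  r_B = 2 − 1 = 1

rB=1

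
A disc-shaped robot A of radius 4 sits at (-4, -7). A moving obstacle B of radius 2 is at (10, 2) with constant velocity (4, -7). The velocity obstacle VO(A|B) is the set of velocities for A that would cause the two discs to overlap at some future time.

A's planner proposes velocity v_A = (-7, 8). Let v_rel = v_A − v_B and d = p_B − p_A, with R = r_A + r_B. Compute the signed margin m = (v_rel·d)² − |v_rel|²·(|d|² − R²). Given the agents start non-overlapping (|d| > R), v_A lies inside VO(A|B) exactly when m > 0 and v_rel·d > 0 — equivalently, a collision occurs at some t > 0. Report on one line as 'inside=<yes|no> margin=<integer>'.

d = (14, 9),  |d|² = 277;  R = 4+2 = 6,  c = 277−6² = 241
v_rel = (-11, 15),  |v_rel|² = 346;  v_rel·d = (-11)·(14) + (15)·(9) = -19
346·t² + 38·t + 241 = 0  ⇒  m = (-19)² − 346·241 = -83025
m = -83025 < 0,  v_rel·d = -19 < 0  ⇒  outside

inside=no margin=-83025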